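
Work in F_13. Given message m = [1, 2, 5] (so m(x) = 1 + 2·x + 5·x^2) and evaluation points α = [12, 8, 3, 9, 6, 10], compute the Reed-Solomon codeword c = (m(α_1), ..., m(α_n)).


c = [4, 12, 0, 8, 11, 1]

Message polynomial: m(x) = 1 + 2·x + 5·x^2 (mod 13).
For each evaluation point α_i, compute m(α_i) mod 13:
  α_1 = 12: Horner steps 5 → 10 → 4, so m(12) = 4.
  α_2 = 8: Horner steps 5 → 3 → 12, so m(8) = 12.
  α_3 = 3: Horner steps 5 → 4 → 0, so m(3) = 0.
  α_4 = 9: Horner steps 5 → 8 → 8, so m(9) = 8.
  α_5 = 6: Horner steps 5 → 6 → 11, so m(6) = 11.
  α_6 = 10: Horner steps 5 → 0 → 1, so m(10) = 1.
Codeword c = [4, 12, 0, 8, 11, 1] ∈ F_13^6.


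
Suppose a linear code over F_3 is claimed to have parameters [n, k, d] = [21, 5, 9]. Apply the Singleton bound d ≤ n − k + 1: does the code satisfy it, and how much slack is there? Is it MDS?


Singleton RHS = n − k + 1 = 17, slack = 8, bound satisfied, not MDS.

Singleton bound: d ≤ n − k + 1.
Here n = 21, k = 5, so n − k + 1 = 17.
Given d = 9, check d ≤ 17: YES.
Slack = (n − k + 1) − d = 8.
The code is NOT MDS (slack = 8 > 0).
Description: the claimed parameters are [21, 5, 9]_3; such a code would be non-MDS.


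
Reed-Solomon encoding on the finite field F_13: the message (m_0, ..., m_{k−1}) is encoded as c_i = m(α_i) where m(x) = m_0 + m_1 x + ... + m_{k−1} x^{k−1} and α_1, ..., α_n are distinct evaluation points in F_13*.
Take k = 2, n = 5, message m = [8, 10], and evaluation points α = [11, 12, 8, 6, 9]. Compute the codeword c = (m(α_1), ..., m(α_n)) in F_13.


c = [1, 11, 10, 3, 7]

Message polynomial: m(x) = 8 + 10·x (mod 13).
For each evaluation point α_i, compute m(α_i) mod 13:
  α_1 = 11: Horner steps 10 → 1, so m(11) = 1.
  α_2 = 12: Horner steps 10 → 11, so m(12) = 11.
  α_3 = 8: Horner steps 10 → 10, so m(8) = 10.
  α_4 = 6: Horner steps 10 → 3, so m(6) = 3.
  α_5 = 9: Horner steps 10 → 7, so m(9) = 7.
Codeword c = [1, 11, 10, 3, 7] ∈ F_13^5.


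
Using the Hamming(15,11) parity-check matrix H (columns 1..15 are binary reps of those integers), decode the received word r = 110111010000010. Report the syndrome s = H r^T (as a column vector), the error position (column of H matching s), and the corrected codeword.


s = (0, 0, 1, 0)^T, error position = 2, corrected codeword c = 100111010000010

Compute s = H r^T mod 2 one row at a time:
  s_1 = 1 + 0 + 0 + 0 + 0 + 0 + 1 + 0 = 2 ≡ 0 (mod 2).
  s_2 = 1 + 1 + 1 + 0 + 0 + 0 + 1 + 0 = 4 ≡ 0 (mod 2).
  s_3 = 1 + 0 + 1 + 0 + 0 + 0 + 1 + 0 = 3 ≡ 1 (mod 2).
  s_4 = 1 + 0 + 1 + 0 + 0 + 0 + 0 + 0 = 2 ≡ 0 (mod 2).
s = (0, 0, 1, 0)^T — this equals column 2 of H (binary 0010), so error is at position 2.
Correct: flip bit 2 of r = 110111010000010 to get c = 100111010000010.


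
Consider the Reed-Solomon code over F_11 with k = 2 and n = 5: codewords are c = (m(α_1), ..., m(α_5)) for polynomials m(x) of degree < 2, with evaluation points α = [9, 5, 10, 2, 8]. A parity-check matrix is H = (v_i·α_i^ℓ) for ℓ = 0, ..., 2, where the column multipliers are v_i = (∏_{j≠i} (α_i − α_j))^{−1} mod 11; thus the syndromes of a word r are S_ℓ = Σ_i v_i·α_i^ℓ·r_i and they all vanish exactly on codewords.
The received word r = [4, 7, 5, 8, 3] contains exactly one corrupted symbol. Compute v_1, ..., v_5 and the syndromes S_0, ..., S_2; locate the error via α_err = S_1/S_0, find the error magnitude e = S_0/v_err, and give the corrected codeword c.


S = (1, 5, 3), error at position 2, error magnitude e = 7, c = [4, 0, 5, 8, 3].

Step 1: column multipliers v_i = (∏_{j≠i}(α_i − α_j))^{−1} mod 11.
  i = 1 (α = 9): (9−5)(9−10)(9−2)(9−8) = 4·(−1)·7·1 = −28 ≡ 5, so v_1 = 5^{−1} = 9 (mod 11).
  i = 2 (α = 5): (5−9)(5−10)(5−2)(5−8) = (−4)·(−5)·3·(−3) = −180 ≡ 7, so v_2 = 7^{−1} = 8 (mod 11).
  i = 3 (α = 10): (10−9)(10−5)(10−2)(10−8) = 1·5·8·2 = 80 ≡ 3, so v_3 = 3^{−1} = 4 (mod 11).
  i = 4 (α = 2): (2−9)(2−5)(2−10)(2−8) = (−7)·(−3)·(−8)·(−6) = 1008 ≡ 7, so v_4 = 7^{−1} = 8 (mod 11).
  i = 5 (α = 8): (8−9)(8−5)(8−10)(8−2) = (−1)·3·(−2)·6 = 36 ≡ 3, so v_5 = 3^{−1} = 4 (mod 11).
  v = [9, 8, 4, 8, 4].
Step 2: syndromes of r = [4, 7, 5, 8, 3] (all sums mod 11).
  S_0 = Σ v_i r_i = 9·4 + 8·7 + 4·5 + 8·8 + 4·3 = 188 ≡ 1.
  S_1 = Σ v_i α_i r_i = 9·9·4 + 8·5·7 + 4·10·5 + 8·2·8 + 4·8·3 = 1028 ≡ 5.
  α_i^2 mod 11 = [4, 3, 1, 4, 9].
  S_2 = Σ v_i α_i^2 r_i = 9·4·4 + 8·3·7 + 4·1·5 + 8·4·8 + 4·9·3 = 696 ≡ 3.
  S = (1, 5, 3) ≠ 0, so r is not a codeword (an error is present).
Step 3: locate the error. For a single error e at position i, S_ℓ = v_i·e·α_i^ℓ, so α_err = S_1/S_0.
  S_0^{−1} = 1^{−1} = 1 (mod 11), so α_err = 5·1 = 5 ≡ 5 = α_2. Error position i = 2.
  Consistency check: S_2/S_1 = 3·9 = 27 ≡ 5 = α_err ✓ (single-error assumption holds).
Step 4: error magnitude e = S_0/v_2 = S_0·∏_{j≠2}(α_2 − α_j) = 1·7 = 7 ≡ 7 (mod 11).
Step 5: correct position 2: c_2 = r_2 − e = 7 − 7 ≡ 0 (mod 11). Hence c = [4, 0, 5, 8, 3].
  Check: interpolating c through the α_i gives m(x) = 6 + 1·x (degree < 2) with m(α_i) = c_i for every i, so c is indeed a codeword.


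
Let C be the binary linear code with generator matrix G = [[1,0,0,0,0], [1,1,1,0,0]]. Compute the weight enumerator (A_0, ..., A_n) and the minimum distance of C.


Weight distribution: A_0 = 1, A_1 = 1, A_2 = 1, A_3 = 1. Minimum distance d = 1.

Enumerate all 2^2 = 4 messages m ∈ F_2^2.
For each, compute codeword c = mG in F_2^5, then tally its weight.
  m = 00 → c = 00000, weight = 0.
  m = 10 → c = 10000, weight = 1.
  m = 01 → c = 11100, weight = 3.
  m = 11 → c = 01100, weight = 2.
Tally weights:
  weight 0: 1 codewords.
  weight 1: 1 codewords.
  weight 2: 1 codewords.
  weight 3: 1 codewords.
Minimum distance d = smallest w > 0 with A_w > 0 = 1.
Sanity: Σ A_w = 4 = 2^2 = 4 ✓.


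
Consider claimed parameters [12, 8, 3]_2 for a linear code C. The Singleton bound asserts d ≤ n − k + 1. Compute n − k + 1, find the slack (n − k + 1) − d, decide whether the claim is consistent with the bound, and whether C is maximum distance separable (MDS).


Singleton RHS = n − k + 1 = 5, slack = 2, bound satisfied, not MDS.

Singleton bound: d ≤ n − k + 1.
Here n = 12, k = 8, so n − k + 1 = 5.
Given d = 3, check d ≤ 5: YES.
Slack = (n − k + 1) − d = 2.
The code is NOT MDS (slack = 2 > 0).
Description: the claimed parameters are [12, 8, 3]_2; such a code would be non-MDS.


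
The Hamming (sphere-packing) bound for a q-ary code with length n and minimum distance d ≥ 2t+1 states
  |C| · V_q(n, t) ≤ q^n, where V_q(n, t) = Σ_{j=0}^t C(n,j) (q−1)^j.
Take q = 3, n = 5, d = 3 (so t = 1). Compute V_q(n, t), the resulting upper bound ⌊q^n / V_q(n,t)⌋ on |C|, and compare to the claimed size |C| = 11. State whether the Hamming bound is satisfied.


V_q(n, t) = 11, q^n = 243, Hamming bound = 22, |C| = 11 ≤ bound (satisfied).

Step 1: Compute V_q(n, t) = Σ_{j=0}^1 C(n, j) (q−1)^j.
  j = 0: C(5,0)·(2)^0 = 1·1 = 1.
  j = 1: C(5,1)·(2)^1 = 5·2 = 10.
  V_q(n, t) = 1 + 10 = 11.
Step 2: q^n = 3^5 = 243.
Step 3: Hamming bound ⌊q^n / V_q(n,t)⌋ = ⌊243/11⌋ = 22.
Step 4: Compare |C| = 11 to 22: satisfied.
The claimed |C| lies below the Hamming bound.


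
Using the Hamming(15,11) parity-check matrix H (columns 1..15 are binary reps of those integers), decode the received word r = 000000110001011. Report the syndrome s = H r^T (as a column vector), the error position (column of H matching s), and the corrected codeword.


s = (0, 0, 1, 0)^T, error position = 2, corrected codeword c = 010000110001011

Compute s = H r^T mod 2 one row at a time:
  s_1 = 1 + 0 + 0 + 0 + 1 + 0 + 1 + 1 = 4 ≡ 0 (mod 2).
  s_2 = 0 + 0 + 0 + 1 + 1 + 0 + 1 + 1 = 4 ≡ 0 (mod 2).
  s_3 = 0 + 0 + 0 + 1 + 0 + 0 + 1 + 1 = 3 ≡ 1 (mod 2).
  s_4 = 0 + 0 + 0 + 1 + 0 + 0 + 0 + 1 = 2 ≡ 0 (mod 2).
s = (0, 0, 1, 0)^T — this equals column 2 of H (binary 0010), so error is at position 2.
Correct: flip bit 2 of r = 000000110001011 to get c = 010000110001011.


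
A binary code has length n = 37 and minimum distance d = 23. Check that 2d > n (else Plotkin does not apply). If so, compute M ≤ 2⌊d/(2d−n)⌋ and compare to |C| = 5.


Plotkin bound M ≤ 4; given |C| = 5 > bound (violated).

Check applicability: 2d = 46, n = 37.
2d − n = 9 > 0, so Plotkin applies.
Compute d/(2d−n) = 23/9 ≈ 2.5556.
⌊d/(2d−n)⌋ = 2.
Plotkin bound: M ≤ 2·2 = 4.
Given |C| = 5, check: VIOLATED.
This |C| is above the Plotkin bound, so no binary code with n = 37, d = 23 and 5 codewords exists.


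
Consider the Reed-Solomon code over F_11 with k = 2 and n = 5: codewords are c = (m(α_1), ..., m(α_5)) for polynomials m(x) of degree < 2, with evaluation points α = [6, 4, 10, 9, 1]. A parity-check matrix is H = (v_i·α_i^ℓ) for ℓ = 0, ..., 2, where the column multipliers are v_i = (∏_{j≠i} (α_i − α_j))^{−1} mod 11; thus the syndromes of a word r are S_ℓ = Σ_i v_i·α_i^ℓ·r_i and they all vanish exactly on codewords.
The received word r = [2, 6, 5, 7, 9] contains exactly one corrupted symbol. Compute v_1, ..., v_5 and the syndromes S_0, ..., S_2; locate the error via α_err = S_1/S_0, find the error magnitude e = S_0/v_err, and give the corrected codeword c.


S = (4, 4, 4), error at position 5, error magnitude e = 8, c = [2, 6, 5, 7, 1].

Step 1: column multipliers v_i = (∏_{j≠i}(α_i − α_j))^{−1} mod 11.
  i = 1 (α = 6): (6−4)(6−10)(6−9)(6−1) = 2·(−4)·(−3)·5 = 120 ≡ 10, so v_1 = 10^{−1} = 10 (mod 11).
  i = 2 (α = 4): (4−6)(4−10)(4−9)(4−1) = (−2)·(−6)·(−5)·3 = −180 ≡ 7, so v_2 = 7^{−1} = 8 (mod 11).
  i = 3 (α = 10): (10−6)(10−4)(10−9)(10−1) = 4·6·1·9 = 216 ≡ 7, so v_3 = 7^{−1} = 8 (mod 11).
  i = 4 (α = 9): (9−6)(9−4)(9−10)(9−1) = 3·5·(−1)·8 = −120 ≡ 1, so v_4 = 1^{−1} = 1 (mod 11).
  i = 5 (α = 1): (1−6)(1−4)(1−10)(1−9) = (−5)·(−3)·(−9)·(−8) = 1080 ≡ 2, so v_5 = 2^{−1} = 6 (mod 11).
  v = [10, 8, 8, 1, 6].
Step 2: syndromes of r = [2, 6, 5, 7, 9] (all sums mod 11).
  S_0 = Σ v_i r_i = 10·2 + 8·6 + 8·5 + 1·7 + 6·9 = 169 ≡ 4.
  S_1 = Σ v_i α_i r_i = 10·6·2 + 8·4·6 + 8·10·5 + 1·9·7 + 6·1·9 = 829 ≡ 4.
  α_i^2 mod 11 = [3, 5, 1, 4, 1].
  S_2 = Σ v_i α_i^2 r_i = 10·3·2 + 8·5·6 + 8·1·5 + 1·4·7 + 6·1·9 = 422 ≡ 4.
  S = (4, 4, 4) ≠ 0, so r is not a codeword (an error is present).
Step 3: locate the error. For a single error e at position i, S_ℓ = v_i·e·α_i^ℓ, so α_err = S_1/S_0.
  S_0^{−1} = 4^{−1} = 3 (mod 11), so α_err = 4·3 = 12 ≡ 1 = α_5. Error position i = 5.
  Consistency check: S_2/S_1 = 4·3 = 12 ≡ 1 = α_err ✓ (single-error assumption holds).
Step 4: error magnitude e = S_0/v_5 = S_0·∏_{j≠5}(α_5 − α_j) = 4·2 = 8 ≡ 8 (mod 11).
Step 5: correct position 5: c_5 = r_5 − e = 9 − 8 ≡ 1 (mod 11). Hence c = [2, 6, 5, 7, 1].
  Check: interpolating c through the α_i gives m(x) = 3 + 9·x (degree < 2) with m(α_i) = c_i for every i, so c is indeed a codeword.


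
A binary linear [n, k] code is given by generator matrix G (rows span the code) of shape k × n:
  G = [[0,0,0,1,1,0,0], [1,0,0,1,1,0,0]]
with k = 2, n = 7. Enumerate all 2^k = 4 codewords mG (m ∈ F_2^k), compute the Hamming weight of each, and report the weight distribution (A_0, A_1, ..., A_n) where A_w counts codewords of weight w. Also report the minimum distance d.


Weight distribution: A_0 = 1, A_1 = 1, A_2 = 1, A_3 = 1. Minimum distance d = 1.

Enumerate all 2^2 = 4 messages m ∈ F_2^2.
For each, compute codeword c = mG in F_2^7, then tally its weight.
  m = 00 → c = 0000000, weight = 0.
  m = 10 → c = 0001100, weight = 2.
  m = 01 → c = 1001100, weight = 3.
  m = 11 → c = 1000000, weight = 1.
Tally weights:
  weight 0: 1 codewords.
  weight 1: 1 codewords.
  weight 2: 1 codewords.
  weight 3: 1 codewords.
Minimum distance d = smallest w > 0 with A_w > 0 = 1.
Sanity: Σ A_w = 4 = 2^2 = 4 ✓.


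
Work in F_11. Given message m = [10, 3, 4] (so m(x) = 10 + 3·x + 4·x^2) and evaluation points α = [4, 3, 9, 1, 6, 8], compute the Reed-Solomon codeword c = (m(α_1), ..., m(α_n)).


c = [9, 0, 9, 6, 7, 4]

Message polynomial: m(x) = 10 + 3·x + 4·x^2 (mod 11).
For each evaluation point α_i, compute m(α_i) mod 11:
  α_1 = 4: Horner steps 4 → 8 → 9, so m(4) = 9.
  α_2 = 3: Horner steps 4 → 4 → 0, so m(3) = 0.
  α_3 = 9: Horner steps 4 → 6 → 9, so m(9) = 9.
  α_4 = 1: Horner steps 4 → 7 → 6, so m(1) = 6.
  α_5 = 6: Horner steps 4 → 5 → 7, so m(6) = 7.
  α_6 = 8: Horner steps 4 → 2 → 4, so m(8) = 4.
Codeword c = [9, 0, 9, 6, 7, 4] ∈ F_11^6.


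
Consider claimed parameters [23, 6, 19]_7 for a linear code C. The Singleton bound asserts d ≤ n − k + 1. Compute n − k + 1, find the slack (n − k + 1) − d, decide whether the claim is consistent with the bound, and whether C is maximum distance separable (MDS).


Singleton RHS = n − k + 1 = 18, slack = -1, bound violated (no such code; not MDS).

Singleton bound: d ≤ n − k + 1.
Here n = 23, k = 6, so n − k + 1 = 18.
Given d = 19, check d ≤ 18: NO.
Slack = (n − k + 1) − d = -1.
The slack is negative: d = 19 exceeds n − k + 1 = 18 by 1, so the Singleton bound is violated and no linear [23, 6, 19]_7 code can exist. In particular it is not MDS (MDS requires d = n − k + 1 exactly).
Description: the claimed parameters are [23, 6, 19]_7; such a code would be impossible (violates the Singleton bound).


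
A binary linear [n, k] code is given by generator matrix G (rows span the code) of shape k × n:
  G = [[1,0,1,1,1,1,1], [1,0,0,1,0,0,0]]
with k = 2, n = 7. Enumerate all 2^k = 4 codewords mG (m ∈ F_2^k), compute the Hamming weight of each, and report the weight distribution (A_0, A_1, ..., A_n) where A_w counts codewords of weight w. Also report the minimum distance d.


Weight distribution: A_0 = 1, A_2 = 1, A_4 = 1, A_6 = 1. Minimum distance d = 2.

Enumerate all 2^2 = 4 messages m ∈ F_2^2.
For each, compute codeword c = mG in F_2^7, then tally its weight.
  m = 00 → c = 0000000, weight = 0.
  m = 10 → c = 1011111, weight = 6.
  m = 01 → c = 1001000, weight = 2.
  m = 11 → c = 0010111, weight = 4.
Tally weights:
  weight 0: 1 codewords.
  weight 2: 1 codewords.
  weight 4: 1 codewords.
  weight 6: 1 codewords.
Minimum distance d = smallest w > 0 with A_w > 0 = 2.
Sanity: Σ A_w = 4 = 2^2 = 4 ✓.


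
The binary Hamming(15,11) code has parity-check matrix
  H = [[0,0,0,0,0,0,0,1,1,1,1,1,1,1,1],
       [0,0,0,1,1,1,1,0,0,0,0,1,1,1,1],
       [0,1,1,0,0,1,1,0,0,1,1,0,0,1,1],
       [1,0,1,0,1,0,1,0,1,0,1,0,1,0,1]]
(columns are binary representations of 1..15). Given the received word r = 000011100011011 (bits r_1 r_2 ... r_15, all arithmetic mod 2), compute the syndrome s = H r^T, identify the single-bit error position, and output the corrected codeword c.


s = (0, 0, 1, 0)^T, error position = 2, corrected codeword c = 010011100011011

Compute s = H r^T mod 2 one row at a time:
  s_1 = 0 + 0 + 0 + 1 + 1 + 0 + 1 + 1 = 4 ≡ 0 (mod 2).
  s_2 = 0 + 1 + 1 + 1 + 1 + 0 + 1 + 1 = 6 ≡ 0 (mod 2).
  s_3 = 0 + 0 + 1 + 1 + 0 + 1 + 1 + 1 = 5 ≡ 1 (mod 2).
  s_4 = 0 + 0 + 1 + 1 + 0 + 1 + 0 + 1 = 4 ≡ 0 (mod 2).
s = (0, 0, 1, 0)^T — this equals column 2 of H (binary 0010), so error is at position 2.
Correct: flip bit 2 of r = 000011100011011 to get c = 010011100011011.


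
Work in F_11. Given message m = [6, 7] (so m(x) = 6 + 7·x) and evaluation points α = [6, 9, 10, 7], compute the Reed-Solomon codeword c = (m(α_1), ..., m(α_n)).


c = [4, 3, 10, 0]

Message polynomial: m(x) = 6 + 7·x (mod 11).
For each evaluation point α_i, compute m(α_i) mod 11:
  α_1 = 6: Horner steps 7 → 4, so m(6) = 4.
  α_2 = 9: Horner steps 7 → 3, so m(9) = 3.
  α_3 = 10: Horner steps 7 → 10, so m(10) = 10.
  α_4 = 7: Horner steps 7 → 0, so m(7) = 0.
Codeword c = [4, 3, 10, 0] ∈ F_11^4.


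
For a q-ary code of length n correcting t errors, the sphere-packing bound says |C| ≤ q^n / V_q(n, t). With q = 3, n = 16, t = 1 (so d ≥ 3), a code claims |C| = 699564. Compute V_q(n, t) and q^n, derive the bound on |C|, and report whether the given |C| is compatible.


V_q(n, t) = 33, q^n = 43046721, Hamming bound = 1304446, |C| = 699564 ≤ bound (satisfied).

Step 1: Compute V_q(n, t) = Σ_{j=0}^1 C(n, j) (q−1)^j.
  j = 0: C(16,0)·(2)^0 = 1·1 = 1.
  j = 1: C(16,1)·(2)^1 = 16·2 = 32.
  V_q(n, t) = 1 + 32 = 33.
Step 2: q^n = 3^16 = 43046721.
Step 3: Hamming bound ⌊q^n / V_q(n,t)⌋ = ⌊43046721/33⌋ = 1304446.
Step 4: Compare |C| = 699564 to 1304446: satisfied.
The claimed |C| lies below the Hamming bound.


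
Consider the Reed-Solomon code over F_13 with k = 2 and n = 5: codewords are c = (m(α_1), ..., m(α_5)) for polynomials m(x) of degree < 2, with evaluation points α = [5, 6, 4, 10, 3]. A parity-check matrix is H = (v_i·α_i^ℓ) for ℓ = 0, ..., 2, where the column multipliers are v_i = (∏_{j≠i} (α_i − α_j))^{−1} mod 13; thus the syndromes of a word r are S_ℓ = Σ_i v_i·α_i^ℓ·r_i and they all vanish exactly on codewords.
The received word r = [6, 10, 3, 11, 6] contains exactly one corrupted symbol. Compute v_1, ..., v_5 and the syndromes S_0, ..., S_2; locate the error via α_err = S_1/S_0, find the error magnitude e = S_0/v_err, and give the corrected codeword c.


S = (11, 3, 2), error at position 1, error magnitude e = 6, c = [0, 10, 3, 11, 6].

Step 1: column multipliers v_i = (∏_{j≠i}(α_i − α_j))^{−1} mod 13.
  i = 1 (α = 5): (5−6)(5−4)(5−10)(5−3) = (−1)·1·(−5)·2 = 10 ≡ 10, so v_1 = 10^{−1} = 4 (mod 13).
  i = 2 (α = 6): (6−5)(6−4)(6−10)(6−3) = 1·2·(−4)·3 = −24 ≡ 2, so v_2 = 2^{−1} = 7 (mod 13).
  i = 3 (α = 4): (4−5)(4−6)(4−10)(4−3) = (−1)·(−2)·(−6)·1 = −12 ≡ 1, so v_3 = 1^{−1} = 1 (mod 13).
  i = 4 (α = 10): (10−5)(10−6)(10−4)(10−3) = 5·4·6·7 = 840 ≡ 8, so v_4 = 8^{−1} = 5 (mod 13).
  i = 5 (α = 3): (3−5)(3−6)(3−4)(3−10) = (−2)·(−3)·(−1)·(−7) = 42 ≡ 3, so v_5 = 3^{−1} = 9 (mod 13).
  v = [4, 7, 1, 5, 9].
Step 2: syndromes of r = [6, 10, 3, 11, 6] (all sums mod 13).
  S_0 = Σ v_i r_i = 4·6 + 7·10 + 1·3 + 5·11 + 9·6 = 206 ≡ 11.
  S_1 = Σ v_i α_i r_i = 4·5·6 + 7·6·10 + 1·4·3 + 5·10·11 + 9·3·6 = 1264 ≡ 3.
  α_i^2 mod 13 = [12, 10, 3, 9, 9].
  S_2 = Σ v_i α_i^2 r_i = 4·12·6 + 7·10·10 + 1·3·3 + 5·9·11 + 9·9·6 = 1978 ≡ 2.
  S = (11, 3, 2) ≠ 0, so r is not a codeword (an error is present).
Step 3: locate the error. For a single error e at position i, S_ℓ = v_i·e·α_i^ℓ, so α_err = S_1/S_0.
  S_0^{−1} = 11^{−1} = 6 (mod 13), so α_err = 3·6 = 18 ≡ 5 = α_1. Error position i = 1.
  Consistency check: S_2/S_1 = 2·9 = 18 ≡ 5 = α_err ✓ (single-error assumption holds).
Step 4: error magnitude e = S_0/v_1 = S_0·∏_{j≠1}(α_1 − α_j) = 11·10 = 110 ≡ 6 (mod 13).
Step 5: correct position 1: c_1 = r_1 − e = 6 − 6 ≡ 0 (mod 13). Hence c = [0, 10, 3, 11, 6].
  Check: interpolating c through the α_i gives m(x) = 2 + 10·x (degree < 2) with m(α_i) = c_i for every i, so c is indeed a codeword.


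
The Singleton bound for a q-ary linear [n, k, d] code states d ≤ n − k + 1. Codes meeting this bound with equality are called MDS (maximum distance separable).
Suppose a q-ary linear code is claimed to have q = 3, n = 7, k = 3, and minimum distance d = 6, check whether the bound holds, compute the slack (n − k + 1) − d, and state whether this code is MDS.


Singleton RHS = n − k + 1 = 5, slack = -1, bound violated (no such code; not MDS).

Singleton bound: d ≤ n − k + 1.
Here n = 7, k = 3, so n − k + 1 = 5.
Given d = 6, check d ≤ 5: NO.
Slack = (n − k + 1) − d = -1.
The slack is negative: d = 6 exceeds n − k + 1 = 5 by 1, so the Singleton bound is violated and no linear [7, 3, 6]_3 code can exist. In particular it is not MDS (MDS requires d = n − k + 1 exactly).
Description: the claimed parameters are [7, 3, 6]_3; such a code would be impossible (violates the Singleton bound).


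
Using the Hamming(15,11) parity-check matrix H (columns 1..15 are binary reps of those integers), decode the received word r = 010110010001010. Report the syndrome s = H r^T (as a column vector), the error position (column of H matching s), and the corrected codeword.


s = (1, 0, 0, 1)^T, error position = 9, corrected codeword c = 010110011001010

Compute s = H r^T mod 2 one row at a time:
  s_1 = 1 + 0 + 0 + 0 + 1 + 0 + 1 + 0 = 3 ≡ 1 (mod 2).
  s_2 = 1 + 1 + 0 + 0 + 1 + 0 + 1 + 0 = 4 ≡ 0 (mod 2).
  s_3 = 1 + 0 + 0 + 0 + 0 + 0 + 1 + 0 = 2 ≡ 0 (mod 2).
  s_4 = 0 + 0 + 1 + 0 + 0 + 0 + 0 + 0 = 1 ≡ 1 (mod 2).
s = (1, 0, 0, 1)^T — this equals column 9 of H (binary 1001), so error is at position 9.
Correct: flip bit 9 of r = 010110010001010 to get c = 010110011001010.


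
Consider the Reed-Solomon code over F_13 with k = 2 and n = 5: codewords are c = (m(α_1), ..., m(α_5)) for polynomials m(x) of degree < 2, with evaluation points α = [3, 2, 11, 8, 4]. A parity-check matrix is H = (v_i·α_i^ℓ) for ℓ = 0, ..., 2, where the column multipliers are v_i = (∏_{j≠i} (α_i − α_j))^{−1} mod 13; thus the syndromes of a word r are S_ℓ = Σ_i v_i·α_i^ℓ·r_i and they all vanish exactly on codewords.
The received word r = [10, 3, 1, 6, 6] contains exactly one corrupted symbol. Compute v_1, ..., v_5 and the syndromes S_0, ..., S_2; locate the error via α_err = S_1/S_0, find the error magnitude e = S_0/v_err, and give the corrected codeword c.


S = (7, 2, 8), error at position 5, error magnitude e = 2, c = [10, 3, 1, 6, 4].

Step 1: column multipliers v_i = (∏_{j≠i}(α_i − α_j))^{−1} mod 13.
  i = 1 (α = 3): (3−2)(3−11)(3−8)(3−4) = 1·(−8)·(−5)·(−1) = −40 ≡ 12, so v_1 = 12^{−1} = 12 (mod 13).
  i = 2 (α = 2): (2−3)(2−11)(2−8)(2−4) = (−1)·(−9)·(−6)·(−2) = 108 ≡ 4, so v_2 = 4^{−1} = 10 (mod 13).
  i = 3 (α = 11): (11−3)(11−2)(11−8)(11−4) = 8·9·3·7 = 1512 ≡ 4, so v_3 = 4^{−1} = 10 (mod 13).
  i = 4 (α = 8): (8−3)(8−2)(8−11)(8−4) = 5·6·(−3)·4 = −360 ≡ 4, so v_4 = 4^{−1} = 10 (mod 13).
  i = 5 (α = 4): (4−3)(4−2)(4−11)(4−8) = 1·2·(−7)·(−4) = 56 ≡ 4, so v_5 = 4^{−1} = 10 (mod 13).
  v = [12, 10, 10, 10, 10].
Step 2: syndromes of r = [10, 3, 1, 6, 6] (all sums mod 13).
  S_0 = Σ v_i r_i = 12·10 + 10·3 + 10·1 + 10·6 + 10·6 = 280 ≡ 7.
  S_1 = Σ v_i α_i r_i = 12·3·10 + 10·2·3 + 10·11·1 + 10·8·6 + 10·4·6 = 1250 ≡ 2.
  α_i^2 mod 13 = [9, 4, 4, 12, 3].
  S_2 = Σ v_i α_i^2 r_i = 12·9·10 + 10·4·3 + 10·4·1 + 10·12·6 + 10·3·6 = 2140 ≡ 8.
  S = (7, 2, 8) ≠ 0, so r is not a codeword (an error is present).
Step 3: locate the error. For a single error e at position i, S_ℓ = v_i·e·α_i^ℓ, so α_err = S_1/S_0.
  S_0^{−1} = 7^{−1} = 2 (mod 13), so α_err = 2·2 = 4 ≡ 4 = α_5. Error position i = 5.
  Consistency check: S_2/S_1 = 8·7 = 56 ≡ 4 = α_err ✓ (single-error assumption holds).
Step 4: error magnitude e = S_0/v_5 = S_0·∏_{j≠5}(α_5 − α_j) = 7·4 = 28 ≡ 2 (mod 13).
Step 5: correct position 5: c_5 = r_5 − e = 6 − 2 ≡ 4 (mod 13). Hence c = [10, 3, 1, 6, 4].
  Check: interpolating c through the α_i gives m(x) = 2 + 7·x (degree < 2) with m(α_i) = c_i for every i, so c is indeed a codeword.


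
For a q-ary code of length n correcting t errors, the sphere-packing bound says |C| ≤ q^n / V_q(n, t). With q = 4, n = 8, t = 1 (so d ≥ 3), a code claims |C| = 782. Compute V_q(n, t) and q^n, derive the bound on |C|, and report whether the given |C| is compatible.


V_q(n, t) = 25, q^n = 65536, Hamming bound = 2621, |C| = 782 ≤ bound (satisfied).

Step 1: Compute V_q(n, t) = Σ_{j=0}^1 C(n, j) (q−1)^j.
  j = 0: C(8,0)·(3)^0 = 1·1 = 1.
  j = 1: C(8,1)·(3)^1 = 8·3 = 24.
  V_q(n, t) = 1 + 24 = 25.
Step 2: q^n = 4^8 = 65536.
Step 3: Hamming bound ⌊q^n / V_q(n,t)⌋ = ⌊65536/25⌋ = 2621.
Step 4: Compare |C| = 782 to 2621: satisfied.
The claimed |C| lies below the Hamming bound.


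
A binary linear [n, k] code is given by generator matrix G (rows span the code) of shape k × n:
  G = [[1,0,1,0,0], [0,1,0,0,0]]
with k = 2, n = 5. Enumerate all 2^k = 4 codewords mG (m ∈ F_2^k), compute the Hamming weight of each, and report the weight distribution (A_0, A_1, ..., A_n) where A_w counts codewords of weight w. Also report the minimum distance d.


Weight distribution: A_0 = 1, A_1 = 1, A_2 = 1, A_3 = 1. Minimum distance d = 1.

Enumerate all 2^2 = 4 messages m ∈ F_2^2.
For each, compute codeword c = mG in F_2^5, then tally its weight.
  m = 00 → c = 00000, weight = 0.
  m = 10 → c = 10100, weight = 2.
  m = 01 → c = 01000, weight = 1.
  m = 11 → c = 11100, weight = 3.
Tally weights:
  weight 0: 1 codewords.
  weight 1: 1 codewords.
  weight 2: 1 codewords.
  weight 3: 1 codewords.
Minimum distance d = smallest w > 0 with A_w > 0 = 1.
Sanity: Σ A_w = 4 = 2^2 = 4 ✓.


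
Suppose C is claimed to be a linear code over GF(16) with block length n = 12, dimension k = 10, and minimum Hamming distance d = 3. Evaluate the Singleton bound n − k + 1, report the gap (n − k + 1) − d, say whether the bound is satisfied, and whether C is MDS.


Singleton RHS = n − k + 1 = 3, slack = 0, bound satisfied, MDS.

Singleton bound: d ≤ n − k + 1.
Here n = 12, k = 10, so n − k + 1 = 3.
Given d = 3, check d ≤ 3: YES.
Slack = (n − k + 1) − d = 0.
The code is MDS (slack = 0).
Description: the claimed parameters are [12, 10, 3]_16; such a code would be MDS (meets Singleton bound).


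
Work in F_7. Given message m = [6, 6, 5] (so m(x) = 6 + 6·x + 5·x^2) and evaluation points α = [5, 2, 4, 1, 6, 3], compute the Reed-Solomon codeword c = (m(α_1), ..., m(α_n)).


c = [0, 3, 5, 3, 5, 6]

Message polynomial: m(x) = 6 + 6·x + 5·x^2 (mod 7).
For each evaluation point α_i, compute m(α_i) mod 7:
  α_1 = 5: Horner steps 5 → 3 → 0, so m(5) = 0.
  α_2 = 2: Horner steps 5 → 2 → 3, so m(2) = 3.
  α_3 = 4: Horner steps 5 → 5 → 5, so m(4) = 5.
  α_4 = 1: Horner steps 5 → 4 → 3, so m(1) = 3.
  α_5 = 6: Horner steps 5 → 1 → 5, so m(6) = 5.
  α_6 = 3: Horner steps 5 → 0 → 6, so m(3) = 6.
Codeword c = [0, 3, 5, 3, 5, 6] ∈ F_7^6.


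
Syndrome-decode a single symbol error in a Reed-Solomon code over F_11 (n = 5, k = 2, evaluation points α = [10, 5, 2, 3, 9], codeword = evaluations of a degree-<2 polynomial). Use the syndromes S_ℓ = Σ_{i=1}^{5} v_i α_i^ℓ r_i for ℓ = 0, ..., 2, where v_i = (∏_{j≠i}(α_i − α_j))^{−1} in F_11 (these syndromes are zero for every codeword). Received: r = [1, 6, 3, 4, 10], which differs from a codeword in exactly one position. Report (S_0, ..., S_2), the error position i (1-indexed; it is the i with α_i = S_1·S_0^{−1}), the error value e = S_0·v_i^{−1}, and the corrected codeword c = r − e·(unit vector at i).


S = (9, 2, 9), error at position 1, error magnitude e = 1, c = [0, 6, 3, 4, 10].

Step 1: column multipliers v_i = (∏_{j≠i}(α_i − α_j))^{−1} mod 11.
  i = 1 (α = 10): (10−5)(10−2)(10−3)(10−9) = 5·8·7·1 = 280 ≡ 5, so v_1 = 5^{−1} = 9 (mod 11).
  i = 2 (α = 5): (5−10)(5−2)(5−3)(5−9) = (−5)·3·2·(−4) = 120 ≡ 10, so v_2 = 10^{−1} = 10 (mod 11).
  i = 3 (α = 2): (2−10)(2−5)(2−3)(2−9) = (−8)·(−3)·(−1)·(−7) = 168 ≡ 3, so v_3 = 3^{−1} = 4 (mod 11).
  i = 4 (α = 3): (3−10)(3−5)(3−2)(3−9) = (−7)·(−2)·1·(−6) = −84 ≡ 4, so v_4 = 4^{−1} = 3 (mod 11).
  i = 5 (α = 9): (9−10)(9−5)(9−2)(9−3) = (−1)·4·7·6 = −168 ≡ 8, so v_5 = 8^{−1} = 7 (mod 11).
  v = [9, 10, 4, 3, 7].
Step 2: syndromes of r = [1, 6, 3, 4, 10] (all sums mod 11).
  S_0 = Σ v_i r_i = 9·1 + 10·6 + 4·3 + 3·4 + 7·10 = 163 ≡ 9.
  S_1 = Σ v_i α_i r_i = 9·10·1 + 10·5·6 + 4·2·3 + 3·3·4 + 7·9·10 = 1080 ≡ 2.
  α_i^2 mod 11 = [1, 3, 4, 9, 4].
  S_2 = Σ v_i α_i^2 r_i = 9·1·1 + 10·3·6 + 4·4·3 + 3·9·4 + 7·4·10 = 625 ≡ 9.
  S = (9, 2, 9) ≠ 0, so r is not a codeword (an error is present).
Step 3: locate the error. For a single error e at position i, S_ℓ = v_i·e·α_i^ℓ, so α_err = S_1/S_0.
  S_0^{−1} = 9^{−1} = 5 (mod 11), so α_err = 2·5 = 10 ≡ 10 = α_1. Error position i = 1.
  Consistency check: S_2/S_1 = 9·6 = 54 ≡ 10 = α_err ✓ (single-error assumption holds).
Step 4: error magnitude e = S_0/v_1 = S_0·∏_{j≠1}(α_1 − α_j) = 9·5 = 45 ≡ 1 (mod 11).
Step 5: correct position 1: c_1 = r_1 − e = 1 − 1 ≡ 0 (mod 11). Hence c = [0, 6, 3, 4, 10].
  Check: interpolating c through the α_i gives m(x) = 1 + 1·x (degree < 2) with m(α_i) = c_i for every i, so c is indeed a codeword.


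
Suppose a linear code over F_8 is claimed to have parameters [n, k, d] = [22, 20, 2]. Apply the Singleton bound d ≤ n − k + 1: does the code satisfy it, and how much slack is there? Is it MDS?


Singleton RHS = n − k + 1 = 3, slack = 1, bound satisfied, not MDS.

Singleton bound: d ≤ n − k + 1.
Here n = 22, k = 20, so n − k + 1 = 3.
Given d = 2, check d ≤ 3: YES.
Slack = (n − k + 1) − d = 1.
The code is NOT MDS (slack = 1 > 0).
Description: the claimed parameters are [22, 20, 2]_8; such a code would be non-MDS.


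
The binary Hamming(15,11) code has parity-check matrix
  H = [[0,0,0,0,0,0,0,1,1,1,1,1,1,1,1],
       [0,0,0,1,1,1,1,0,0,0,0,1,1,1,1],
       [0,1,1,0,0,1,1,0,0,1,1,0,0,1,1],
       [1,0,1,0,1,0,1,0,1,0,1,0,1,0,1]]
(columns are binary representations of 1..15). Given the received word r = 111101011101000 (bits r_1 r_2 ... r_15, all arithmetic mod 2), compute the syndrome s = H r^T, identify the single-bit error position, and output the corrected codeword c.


s = (0, 1, 0, 1)^T, error position = 5, corrected codeword c = 111111011101000

Compute s = H r^T mod 2 one row at a time:
  s_1 = 1 + 1 + 1 + 0 + 1 + 0 + 0 + 0 = 4 ≡ 0 (mod 2).
  s_2 = 1 + 0 + 1 + 0 + 1 + 0 + 0 + 0 = 3 ≡ 1 (mod 2).
  s_3 = 1 + 1 + 1 + 0 + 1 + 0 + 0 + 0 = 4 ≡ 0 (mod 2).
  s_4 = 1 + 1 + 0 + 0 + 1 + 0 + 0 + 0 = 3 ≡ 1 (mod 2).
s = (0, 1, 0, 1)^T — this equals column 5 of H (binary 0101), so error is at position 5.
Correct: flip bit 5 of r = 111101011101000 to get c = 111111011101000.


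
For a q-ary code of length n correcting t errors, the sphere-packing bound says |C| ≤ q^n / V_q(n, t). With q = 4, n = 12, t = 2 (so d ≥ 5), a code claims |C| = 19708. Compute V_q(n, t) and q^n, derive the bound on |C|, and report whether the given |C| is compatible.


V_q(n, t) = 631, q^n = 16777216, Hamming bound = 26588, |C| = 19708 ≤ bound (satisfied).

Step 1: Compute V_q(n, t) = Σ_{j=0}^2 C(n, j) (q−1)^j.
  j = 0: C(12,0)·(3)^0 = 1·1 = 1.
  j = 1: C(12,1)·(3)^1 = 12·3 = 36.
  j = 2: C(12,2)·(3)^2 = 66·9 = 594.
  V_q(n, t) = 1 + 36 + 594 = 631.
Step 2: q^n = 4^12 = 16777216.
Step 3: Hamming bound ⌊q^n / V_q(n,t)⌋ = ⌊16777216/631⌋ = 26588.
Step 4: Compare |C| = 19708 to 26588: satisfied.
The claimed |C| lies below the Hamming bound.


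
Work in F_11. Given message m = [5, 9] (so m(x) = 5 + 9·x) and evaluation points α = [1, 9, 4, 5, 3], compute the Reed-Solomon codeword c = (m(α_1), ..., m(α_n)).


c = [3, 9, 8, 6, 10]

Message polynomial: m(x) = 5 + 9·x (mod 11).
For each evaluation point α_i, compute m(α_i) mod 11:
  α_1 = 1: Horner steps 9 → 3, so m(1) = 3.
  α_2 = 9: Horner steps 9 → 9, so m(9) = 9.
  α_3 = 4: Horner steps 9 → 8, so m(4) = 8.
  α_4 = 5: Horner steps 9 → 6, so m(5) = 6.
  α_5 = 3: Horner steps 9 → 10, so m(3) = 10.
Codeword c = [3, 9, 8, 6, 10] ∈ F_11^5.


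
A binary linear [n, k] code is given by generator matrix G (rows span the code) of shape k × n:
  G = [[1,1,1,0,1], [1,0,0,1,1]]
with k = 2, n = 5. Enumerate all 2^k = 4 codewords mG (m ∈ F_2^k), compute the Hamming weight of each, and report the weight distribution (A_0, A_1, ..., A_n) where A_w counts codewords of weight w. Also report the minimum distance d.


Weight distribution: A_0 = 1, A_3 = 2, A_4 = 1. Minimum distance d = 3.

Enumerate all 2^2 = 4 messages m ∈ F_2^2.
For each, compute codeword c = mG in F_2^5, then tally its weight.
  m = 00 → c = 00000, weight = 0.
  m = 10 → c = 11101, weight = 4.
  m = 01 → c = 10011, weight = 3.
  m = 11 → c = 01110, weight = 3.
Tally weights:
  weight 0: 1 codewords.
  weight 3: 2 codewords.
  weight 4: 1 codewords.
Minimum distance d = smallest w > 0 with A_w > 0 = 3.
Sanity: Σ A_w = 4 = 2^2 = 4 ✓.


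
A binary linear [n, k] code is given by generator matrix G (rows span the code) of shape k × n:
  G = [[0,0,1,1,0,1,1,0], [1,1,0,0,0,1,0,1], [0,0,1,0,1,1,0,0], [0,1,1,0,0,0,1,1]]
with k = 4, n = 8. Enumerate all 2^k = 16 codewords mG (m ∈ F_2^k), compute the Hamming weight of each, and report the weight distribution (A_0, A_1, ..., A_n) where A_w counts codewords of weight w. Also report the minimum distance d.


Weight distribution: A_0 = 1, A_2 = 1, A_3 = 3, A_4 = 5, A_5 = 4, A_6 = 1, A_7 = 1. Minimum distance d = 2.

Enumerate all 2^4 = 16 messages m ∈ F_2^4.
For each, compute codeword c = mG in F_2^8, then tally its weight.
  m = 0000 → c = 00000000, weight = 0.
  m = 1000 → c = 00110110, weight = 4.
  m = 0100 → c = 11000101, weight = 4.
  m = 1100 → c = 11110011, weight = 6.
  m = 0010 → c = 00101100, weight = 3.
  m = 1010 → c = 00011010, weight = 3.
  m = 0110 → c = 11101001, weight = 5.
  m = 1110 → c = 11011111, weight = 7.
  m = 0001 → c = 01100011, weight = 4.
  m = 1001 → c = 01010101, weight = 4.
  m = 0101 → c = 10100110, weight = 4.
  m = 1101 → c = 10010000, weight = 2.
  m = 0011 → c = 01001111, weight = 5.
  m = 1011 → c = 01111001, weight = 5.
  m = 0111 → c = 10001010, weight = 3.
  m = 1111 → c = 10111100, weight = 5.
Tally weights:
  weight 0: 1 codewords.
  weight 2: 1 codewords.
  weight 3: 3 codewords.
  weight 4: 5 codewords.
  weight 5: 4 codewords.
  weight 6: 1 codewords.
  weight 7: 1 codewords.
Minimum distance d = smallest w > 0 with A_w > 0 = 2.
Sanity: Σ A_w = 16 = 2^4 = 16 ✓.


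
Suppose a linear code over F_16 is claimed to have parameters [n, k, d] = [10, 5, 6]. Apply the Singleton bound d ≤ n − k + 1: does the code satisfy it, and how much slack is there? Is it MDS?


Singleton RHS = n − k + 1 = 6, slack = 0, bound satisfied, MDS.

Singleton bound: d ≤ n − k + 1.
Here n = 10, k = 5, so n − k + 1 = 6.
Given d = 6, check d ≤ 6: YES.
Slack = (n − k + 1) − d = 0.
The code is MDS (slack = 0).
Description: the claimed parameters are [10, 5, 6]_16; such a code would be MDS (meets Singleton bound).


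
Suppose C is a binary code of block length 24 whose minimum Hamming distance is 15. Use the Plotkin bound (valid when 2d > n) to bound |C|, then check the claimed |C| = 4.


Plotkin bound M ≤ 4; given |C| = 4 ≤ bound (satisfied).

Check applicability: 2d = 30, n = 24.
2d − n = 6 > 0, so Plotkin applies.
Compute d/(2d−n) = 15/6 ≈ 2.5000.
⌊d/(2d−n)⌋ = 2.
Plotkin bound: M ≤ 2·2 = 4.
Given |C| = 4, check: satisfied.
This |C| is at the Plotkin bound.


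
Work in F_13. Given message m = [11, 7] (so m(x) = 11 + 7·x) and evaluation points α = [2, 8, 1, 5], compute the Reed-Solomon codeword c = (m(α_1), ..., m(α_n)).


c = [12, 2, 5, 7]

Message polynomial: m(x) = 11 + 7·x (mod 13).
For each evaluation point α_i, compute m(α_i) mod 13:
  α_1 = 2: Horner steps 7 → 12, so m(2) = 12.
  α_2 = 8: Horner steps 7 → 2, so m(8) = 2.
  α_3 = 1: Horner steps 7 → 5, so m(1) = 5.
  α_4 = 5: Horner steps 7 → 7, so m(5) = 7.
Codeword c = [12, 2, 5, 7] ∈ F_13^4.


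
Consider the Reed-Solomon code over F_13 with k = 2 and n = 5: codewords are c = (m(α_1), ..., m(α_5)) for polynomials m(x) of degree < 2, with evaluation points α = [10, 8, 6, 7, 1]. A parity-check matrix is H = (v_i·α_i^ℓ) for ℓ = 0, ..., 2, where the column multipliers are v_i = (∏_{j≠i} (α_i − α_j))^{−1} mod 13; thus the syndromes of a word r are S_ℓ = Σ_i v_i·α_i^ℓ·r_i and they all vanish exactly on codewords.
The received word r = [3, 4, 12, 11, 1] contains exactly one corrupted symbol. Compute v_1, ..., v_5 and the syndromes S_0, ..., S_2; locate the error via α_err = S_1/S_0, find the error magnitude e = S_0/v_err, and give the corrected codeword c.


S = (6, 10, 8), error at position 3, error magnitude e = 7, c = [3, 4, 5, 11, 1].

Step 1: column multipliers v_i = (∏_{j≠i}(α_i − α_j))^{−1} mod 13.
  i = 1 (α = 10): (10−8)(10−6)(10−7)(10−1) = 2·4·3·9 = 216 ≡ 8, so v_1 = 8^{−1} = 5 (mod 13).
  i = 2 (α = 8): (8−10)(8−6)(8−7)(8−1) = (−2)·2·1·7 = −28 ≡ 11, so v_2 = 11^{−1} = 6 (mod 13).
  i = 3 (α = 6): (6−10)(6−8)(6−7)(6−1) = (−4)·(−2)·(−1)·5 = −40 ≡ 12, so v_3 = 12^{−1} = 12 (mod 13).
  i = 4 (α = 7): (7−10)(7−8)(7−6)(7−1) = (−3)·(−1)·1·6 = 18 ≡ 5, so v_4 = 5^{−1} = 8 (mod 13).
  i = 5 (α = 1): (1−10)(1−8)(1−6)(1−7) = (−9)·(−7)·(−5)·(−6) = 1890 ≡ 5, so v_5 = 5^{−1} = 8 (mod 13).
  v = [5, 6, 12, 8, 8].
Step 2: syndromes of r = [3, 4, 12, 11, 1] (all sums mod 13).
  S_0 = Σ v_i r_i = 5·3 + 6·4 + 12·12 + 8·11 + 8·1 = 279 ≡ 6.
  S_1 = Σ v_i α_i r_i = 5·10·3 + 6·8·4 + 12·6·12 + 8·7·11 + 8·1·1 = 1830 ≡ 10.
  α_i^2 mod 13 = [9, 12, 10, 10, 1].
  S_2 = Σ v_i α_i^2 r_i = 5·9·3 + 6·12·4 + 12·10·12 + 8·10·11 + 8·1·1 = 2751 ≡ 8.
  S = (6, 10, 8) ≠ 0, so r is not a codeword (an error is present).
Step 3: locate the error. For a single error e at position i, S_ℓ = v_i·e·α_i^ℓ, so α_err = S_1/S_0.
  S_0^{−1} = 6^{−1} = 11 (mod 13), so α_err = 10·11 = 110 ≡ 6 = α_3. Error position i = 3.
  Consistency check: S_2/S_1 = 8·4 = 32 ≡ 6 = α_err ✓ (single-error assumption holds).
Step 4: error magnitude e = S_0/v_3 = S_0·∏_{j≠3}(α_3 − α_j) = 6·12 = 72 ≡ 7 (mod 13).
Step 5: correct position 3: c_3 = r_3 − e = 12 − 7 ≡ 5 (mod 13). Hence c = [3, 4, 5, 11, 1].
  Check: interpolating c through the α_i gives m(x) = 8 + 6·x (degree < 2) with m(α_i) = c_i for every i, so c is indeed a codeword.


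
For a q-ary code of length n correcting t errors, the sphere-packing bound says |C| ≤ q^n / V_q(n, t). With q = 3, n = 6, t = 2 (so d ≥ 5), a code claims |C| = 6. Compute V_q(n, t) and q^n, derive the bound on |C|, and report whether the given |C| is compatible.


V_q(n, t) = 73, q^n = 729, Hamming bound = 9, |C| = 6 ≤ bound (satisfied).

Step 1: Compute V_q(n, t) = Σ_{j=0}^2 C(n, j) (q−1)^j.
  j = 0: C(6,0)·(2)^0 = 1·1 = 1.
  j = 1: C(6,1)·(2)^1 = 6·2 = 12.
  j = 2: C(6,2)·(2)^2 = 15·4 = 60.
  V_q(n, t) = 1 + 12 + 60 = 73.
Step 2: q^n = 3^6 = 729.
Step 3: Hamming bound ⌊q^n / V_q(n,t)⌋ = ⌊729/73⌋ = 9.
Step 4: Compare |C| = 6 to 9: satisfied.
The claimed |C| lies below the Hamming bound.


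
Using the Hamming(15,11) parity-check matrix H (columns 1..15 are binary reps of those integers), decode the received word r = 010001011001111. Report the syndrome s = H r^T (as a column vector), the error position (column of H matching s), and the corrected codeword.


s = (0, 1, 0, 1)^T, error position = 5, corrected codeword c = 010011011001111

Compute s = H r^T mod 2 one row at a time:
  s_1 = 1 + 1 + 0 + 0 + 1 + 1 + 1 + 1 = 6 ≡ 0 (mod 2).
  s_2 = 0 + 0 + 1 + 0 + 1 + 1 + 1 + 1 = 5 ≡ 1 (mod 2).
  s_3 = 1 + 0 + 1 + 0 + 0 + 0 + 1 + 1 = 4 ≡ 0 (mod 2).
  s_4 = 0 + 0 + 0 + 0 + 1 + 0 + 1 + 1 = 3 ≡ 1 (mod 2).
s = (0, 1, 0, 1)^T — this equals column 5 of H (binary 0101), so error is at position 5.
Correct: flip bit 5 of r = 010001011001111 to get c = 010011011001111.


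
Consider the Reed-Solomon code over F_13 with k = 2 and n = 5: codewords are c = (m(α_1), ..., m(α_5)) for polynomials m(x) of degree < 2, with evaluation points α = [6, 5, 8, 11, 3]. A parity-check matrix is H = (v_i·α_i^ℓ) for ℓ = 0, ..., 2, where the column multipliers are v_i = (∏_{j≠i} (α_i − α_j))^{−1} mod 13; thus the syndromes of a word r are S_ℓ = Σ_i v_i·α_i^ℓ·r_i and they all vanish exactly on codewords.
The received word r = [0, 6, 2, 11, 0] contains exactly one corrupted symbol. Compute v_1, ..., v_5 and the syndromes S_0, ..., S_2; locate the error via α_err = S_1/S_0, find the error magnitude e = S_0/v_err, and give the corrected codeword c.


S = (1, 6, 10), error at position 1, error magnitude e = 4, c = [9, 6, 2, 11, 0].

Step 1: column multipliers v_i = (∏_{j≠i}(α_i − α_j))^{−1} mod 13.
  i = 1 (α = 6): (6−5)(6−8)(6−11)(6−3) = 1·(−2)·(−5)·3 = 30 ≡ 4, so v_1 = 4^{−1} = 10 (mod 13).
  i = 2 (α = 5): (5−6)(5−8)(5−11)(5−3) = (−1)·(−3)·(−6)·2 = −36 ≡ 3, so v_2 = 3^{−1} = 9 (mod 13).
  i = 3 (α = 8): (8−6)(8−5)(8−11)(8−3) = 2·3·(−3)·5 = −90 ≡ 1, so v_3 = 1^{−1} = 1 (mod 13).
  i = 4 (α = 11): (11−6)(11−5)(11−8)(11−3) = 5·6·3·8 = 720 ≡ 5, so v_4 = 5^{−1} = 8 (mod 13).
  i = 5 (α = 3): (3−6)(3−5)(3−8)(3−11) = (−3)·(−2)·(−5)·(−8) = 240 ≡ 6, so v_5 = 6^{−1} = 11 (mod 13).
  v = [10, 9, 1, 8, 11].
Step 2: syndromes of r = [0, 6, 2, 11, 0] (all sums mod 13).
  S_0 = Σ v_i r_i = 10·0 + 9·6 + 1·2 + 8·11 + 11·0 = 144 ≡ 1.
  S_1 = Σ v_i α_i r_i = 10·6·0 + 9·5·6 + 1·8·2 + 8·11·11 + 11·3·0 = 1254 ≡ 6.
  α_i^2 mod 13 = [10, 12, 12, 4, 9].
  S_2 = Σ v_i α_i^2 r_i = 10·10·0 + 9·12·6 + 1·12·2 + 8·4·11 + 11·9·0 = 1024 ≡ 10.
  S = (1, 6, 10) ≠ 0, so r is not a codeword (an error is present).
Step 3: locate the error. For a single error e at position i, S_ℓ = v_i·e·α_i^ℓ, so α_err = S_1/S_0.
  S_0^{−1} = 1^{−1} = 1 (mod 13), so α_err = 6·1 = 6 ≡ 6 = α_1. Error position i = 1.
  Consistency check: S_2/S_1 = 10·11 = 110 ≡ 6 = α_err ✓ (single-error assumption holds).
Step 4: error magnitude e = S_0/v_1 = S_0·∏_{j≠1}(α_1 − α_j) = 1·4 = 4 ≡ 4 (mod 13).
Step 5: correct position 1: c_1 = r_1 − e = 0 − 4 ≡ 9 (mod 13). Hence c = [9, 6, 2, 11, 0].
  Check: interpolating c through the α_i gives m(x) = 4 + 3·x (degree < 2) with m(α_i) = c_i for every i, so c is indeed a codeword.
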